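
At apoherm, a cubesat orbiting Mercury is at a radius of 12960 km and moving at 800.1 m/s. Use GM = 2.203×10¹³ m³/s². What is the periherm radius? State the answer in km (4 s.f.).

periherm radius ≈ 3006 km

r_a = 1.296×10⁷ m.
Specific energy ε = v²/2 − μ/r = -1.380×10⁶ J/kg, so a = −μ/(2ε) = 7.983×10⁶ m.
The apsides satisfy r_p + r_a = 2a, so the periherm radius is 2a − r_a = 3.006×10⁶ m = 3006.5 km.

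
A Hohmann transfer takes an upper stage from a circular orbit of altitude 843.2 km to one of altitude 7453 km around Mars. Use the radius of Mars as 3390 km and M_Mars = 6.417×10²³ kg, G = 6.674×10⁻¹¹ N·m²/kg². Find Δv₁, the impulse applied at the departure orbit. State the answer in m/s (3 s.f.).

Δv ≈ 634 m/s

μ = GM = 6.674×10⁻¹¹ × 6.417×10²³ = 4.283×10¹³ m³/s².
r₁ = 3390 + 843.2 = 4233.2 km = 4.2332×10⁶ m.
r₂ = 3390 + 7453 = 10843 km = 1.0843×10⁷ m.
Transfer ellipse a_t = (r₁ + r₂)/2 = 7.538×10⁶ m.
At r₁: circular v_c1 = √(μ/r₁) = 3181 m/s; transfer-periapsis v_p = √[μ(2/r₁ − 1/a_t)] = 3815 m/s.
Δv₁ = v_p − v_c1 = 634.1 m/s.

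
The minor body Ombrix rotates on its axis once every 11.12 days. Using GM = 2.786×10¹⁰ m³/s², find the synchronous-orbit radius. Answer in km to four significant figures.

T = 11.12 days = 9.608×10⁵ s.
A synchronous orbit has period T, so by Kepler's third law a = (μT²/4π²)^(1/3).
μT²/4π² = 2.786×10¹⁰ × (9.608×10⁵)² / 39.48 = 6.514×10²⁰ m³.
a = 8.669×10⁶ m = 8668.7 km.

r_sync ≈ 8669 km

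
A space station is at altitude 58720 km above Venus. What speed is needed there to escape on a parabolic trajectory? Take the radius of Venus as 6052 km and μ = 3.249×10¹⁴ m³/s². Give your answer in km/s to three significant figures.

v_esc ≈ 3.17 km/s

r = 6052 + 58720 = 64772 km = 6.4772×10⁷ m.
Escape speed v_esc = √(2μ/r) = √(2 × 3.249×10¹⁴ / 6.477×10⁷) = √(1.003×10⁷) = 3167 m/s.
= 3.167 km/s.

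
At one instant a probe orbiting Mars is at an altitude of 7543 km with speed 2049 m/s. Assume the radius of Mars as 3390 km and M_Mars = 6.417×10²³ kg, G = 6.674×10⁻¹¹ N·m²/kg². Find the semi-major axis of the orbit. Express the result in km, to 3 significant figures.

a ≈ 11800 km

μ = GM = 6.674×10⁻¹¹ × 6.417×10²³ = 4.283×10¹³ m³/s².
r = 3390 + 7543 = 10933 km = 1.093×10⁷ m.
Vis-viva rearranged: 1/a = 2/r − v²/μ = 1.829×10⁻⁷ − 9.803×10⁻⁸ = 8.490×10⁻⁸ m⁻¹.
a = 1.178×10⁷ m = 11778 km.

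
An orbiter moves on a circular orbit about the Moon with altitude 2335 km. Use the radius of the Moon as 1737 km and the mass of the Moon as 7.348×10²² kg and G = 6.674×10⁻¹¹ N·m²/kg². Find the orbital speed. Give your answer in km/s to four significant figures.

μ = GM = 6.674×10⁻¹¹ × 7.348×10²² = 4.904×10¹² m³/s².
r = 1737 + 2335 = 4072.0 km = 4.0720×10⁶ m.
For a circular orbit v = √(μ/r) = √(4.904×10¹² / 4.072×10⁶) = √(1.204×10⁶) = 1097 m/s.
That is 1.097 km/s.

v ≈ 1.097 km/s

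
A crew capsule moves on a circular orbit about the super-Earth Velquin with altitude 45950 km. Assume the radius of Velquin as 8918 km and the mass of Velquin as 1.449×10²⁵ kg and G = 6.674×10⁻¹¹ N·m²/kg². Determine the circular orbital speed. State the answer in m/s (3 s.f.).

v ≈ 4200 m/s

μ = GM = 6.674×10⁻¹¹ × 1.449×10²⁵ = 9.671×10¹⁴ m³/s².
r = 8918 + 45950 = 54868 km = 5.4868×10⁷ m.
For a circular orbit v = √(μ/r) = √(9.671×10¹⁴ / 5.487×10⁷) = √(1.763×10⁷) = 4198 m/s.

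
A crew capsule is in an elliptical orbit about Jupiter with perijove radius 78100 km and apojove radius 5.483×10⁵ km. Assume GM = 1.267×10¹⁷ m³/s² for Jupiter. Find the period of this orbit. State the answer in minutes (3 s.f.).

T ≈ 1630 minutes

Semi-major axis a = (r_p + r_a)/2 = (78100 + 5.4830×10⁵)/2 = 3.1320×10⁵ km = 3.132×10⁸ m.
By Kepler's third law T = 2π√(a³/μ) = 2π × 1.557×10⁴ = 9.784×10⁴ s.
= 1631 minutes.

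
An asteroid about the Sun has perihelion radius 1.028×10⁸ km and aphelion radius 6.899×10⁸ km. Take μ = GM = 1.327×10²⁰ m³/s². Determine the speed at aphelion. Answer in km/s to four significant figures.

Semi-major axis a = (r_p + r_a)/2 = 3.9635×10⁸ km = 3.964×10¹¹ m.
Vis-viva: v² = μ(2/r − 1/a) = 1.327×10²⁰ × (2.899×10⁻¹² − 2.523×10⁻¹²) = 4.989×10⁷ m²/s².
v = 7063 m/s = 7.063 km/s.

v ≈ 7.063 km/s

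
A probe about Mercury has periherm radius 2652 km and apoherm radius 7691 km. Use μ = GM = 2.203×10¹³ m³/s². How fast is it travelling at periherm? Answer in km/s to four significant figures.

v ≈ 3.515 km/s

Semi-major axis a = (r_p + r_a)/2 = 5171.5 km = 5.172×10⁶ m.
Vis-viva: v² = μ(2/r − 1/a) = 2.203×10¹³ × (7.541×10⁻⁷ − 1.934×10⁻⁷) = 1.235×10⁷ m²/s².
v = 3515 m/s = 3.515 km/s.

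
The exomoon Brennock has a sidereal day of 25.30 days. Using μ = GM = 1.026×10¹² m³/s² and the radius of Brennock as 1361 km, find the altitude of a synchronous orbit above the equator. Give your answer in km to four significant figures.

T = 25.30 days = 2.186×10⁶ s.
A synchronous orbit has period T, so by Kepler's third law a = (μT²/4π²)^(1/3).
μT²/4π² = 1.026×10¹² × (2.186×10⁶)² / 39.48 = 1.242×10²³ m³.
a = 4.989×10⁷ m = 49891 km.
Altitude h = a − R = 49891 − 1361 = 48530 km.

h_sync ≈ 48530 km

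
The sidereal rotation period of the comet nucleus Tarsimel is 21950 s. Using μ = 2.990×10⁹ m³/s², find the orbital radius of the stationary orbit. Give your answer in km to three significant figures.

A synchronous orbit has period T, so by Kepler's third law a = (μT²/4π²)^(1/3).
μT²/4π² = 2.990×10⁹ × (2.195×10⁴)² / 39.48 = 3.649×10¹⁶ m³.
a = 3.317×10⁵ m = 331.69 km.

r_sync ≈ 332 km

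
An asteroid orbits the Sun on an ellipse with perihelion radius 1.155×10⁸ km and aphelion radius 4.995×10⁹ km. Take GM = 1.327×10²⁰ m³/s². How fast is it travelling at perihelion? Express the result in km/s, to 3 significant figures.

Semi-major axis a = (r_p + r_a)/2 = 2.5552×10⁹ km = 2.555×10¹² m.
Vis-viva: v² = μ(2/r − 1/a) = 1.327×10²⁰ × (1.732×10⁻¹¹ − 3.914×10⁻¹³) = 2.246×10⁹ m²/s².
v = 47390 m/s = 47.39 km/s.

v ≈ 47.4 km/s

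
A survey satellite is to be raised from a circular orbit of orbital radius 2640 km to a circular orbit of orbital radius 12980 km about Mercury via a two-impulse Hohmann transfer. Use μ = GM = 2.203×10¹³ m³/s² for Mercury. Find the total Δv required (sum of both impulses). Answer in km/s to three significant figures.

Δv_total ≈ 1.38 km/s

r₁ = 2640 km = 2.640×10⁶ m.
r₂ = 12980 km = 1.298×10⁷ m.
Transfer ellipse a_t = (r₁ + r₂)/2 = 7.810×10⁶ m.
At r₁: circular v_c1 = √(μ/r₁) = 2889 m/s; transfer-periherm v_p = √[μ(2/r₁ − 1/a_t)] = 3724 m/s.
Δv₁ = v_p − v_c1 = 835.3 m/s.
At r₂: circular v_c2 = √(μ/r₂) = 1303 m/s; transfer-apoherm v_a = √[μ(2/r₂ − 1/a_t)] = 757.4 m/s.
Δv₂ = v_c2 − v_a = 545.3 m/s.
Total Δv = Δv₁ + Δv₂ = 1381 m/s = 1.381 km/s.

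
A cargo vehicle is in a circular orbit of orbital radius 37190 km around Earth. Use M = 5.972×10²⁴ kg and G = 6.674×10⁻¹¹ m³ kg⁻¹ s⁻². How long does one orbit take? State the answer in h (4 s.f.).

T ≈ 19.83 h

μ = GM = 6.674×10⁻¹¹ × 5.972×10²⁴ = 3.986×10¹⁴ m³/s².
r = 37190 km = 3.719×10⁷ m.
Kepler's third law: T = 2π√(r³/μ) = 2π√((3.719×10⁷)³ / 3.986×10¹⁴).
r³/μ = 1.291×10⁸ s², so T = 2π × 1.136×10⁴ = 7.138×10⁴ s.
Converting: 7.138×10⁴ s ÷ 3600 = 19.83 h.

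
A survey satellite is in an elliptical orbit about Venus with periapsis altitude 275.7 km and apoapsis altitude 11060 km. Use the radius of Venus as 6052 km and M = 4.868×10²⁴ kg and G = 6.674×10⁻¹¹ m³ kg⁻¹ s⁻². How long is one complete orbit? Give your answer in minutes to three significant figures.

μ = GM = 6.674×10⁻¹¹ × 4.868×10²⁴ = 3.249×10¹⁴ m³/s².
r_p = 6052 + 275.7 = 6327.7 km = 6.3277×10⁶ m.
r_a = 6052 + 11060 = 17112 km = 1.7112×10⁷ m.
Semi-major axis a = (r_p + r_a)/2 = (6327.7 + 17112)/2 = 11720 km = 1.172×10⁷ m.
By Kepler's third law T = 2π√(a³/μ) = 2π × 2.226×10³ = 1.399×10⁴ s.
= 233.1 minutes.

T ≈ 233 minutes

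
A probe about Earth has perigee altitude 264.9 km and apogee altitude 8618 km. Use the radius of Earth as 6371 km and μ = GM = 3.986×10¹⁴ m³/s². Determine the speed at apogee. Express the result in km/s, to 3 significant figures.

v ≈ 4.04 km/s

r_p = 6371 + 264.9 = 6635.9 km = 6.6359×10⁶ m.
r_a = 6371 + 8618 = 14989 km = 1.4989×10⁷ m.
Semi-major axis a = (r_p + r_a)/2 = 10812 km = 1.081×10⁷ m.
Vis-viva: v² = μ(2/r − 1/a) = 3.986×10¹⁴ × (1.334×10⁻⁷ − 9.249×10⁻⁸) = 1.632×10⁷ m²/s².
v = 4040 m/s = 4.040 km/s.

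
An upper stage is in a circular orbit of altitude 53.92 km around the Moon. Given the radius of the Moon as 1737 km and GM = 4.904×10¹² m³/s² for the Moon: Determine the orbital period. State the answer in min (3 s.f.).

T ≈ 113 min

r = 1737 + 53.92 = 1790.9 km = 1.7909×10⁶ m.
Kepler's third law: T = 2π√(r³/μ) = 2π√((1.791×10⁶)³ / 4.904×10¹²).
r³/μ = 1.171×10⁶ s², so T = 2π × 1.082×10³ = 6.800×10³ s.
Converting: 6.800×10³ s ÷ 60.00 = 113.3 min.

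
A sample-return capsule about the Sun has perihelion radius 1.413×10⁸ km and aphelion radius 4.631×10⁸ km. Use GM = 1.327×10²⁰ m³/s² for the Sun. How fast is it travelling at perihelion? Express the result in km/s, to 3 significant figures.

Semi-major axis a = (r_p + r_a)/2 = 3.0220×10⁸ km = 3.022×10¹¹ m.
Vis-viva: v² = μ(2/r − 1/a) = 1.327×10²⁰ × (1.415×10⁻¹¹ − 3.309×10⁻¹²) = 1.439×10⁹ m²/s².
v = 37940 m/s = 37.94 km/s.

v ≈ 37.9 km/s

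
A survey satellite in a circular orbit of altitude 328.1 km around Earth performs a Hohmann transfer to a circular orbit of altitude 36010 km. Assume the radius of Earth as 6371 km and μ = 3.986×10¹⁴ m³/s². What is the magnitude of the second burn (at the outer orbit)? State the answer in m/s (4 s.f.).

Δv ≈ 1464 m/s

r₁ = 6371 + 328.1 = 6699.1 km = 6.6991×10⁶ m.
r₂ = 6371 + 36010 = 42381 km = 4.2381×10⁷ m.
Transfer ellipse a_t = (r₁ + r₂)/2 = 2.454×10⁷ m.
At r₁: circular v_c1 = √(μ/r₁) = 7714 m/s; transfer-perigee v_p = √[μ(2/r₁ − 1/a_t)] = 10140 m/s.
At r₂: circular v_c2 = √(μ/r₂) = 3067 m/s; transfer-apogee v_a = √[μ(2/r₂ − 1/a_t)] = 1602 m/s.
Δv₂ = v_c2 − v_a = 1464 m/s.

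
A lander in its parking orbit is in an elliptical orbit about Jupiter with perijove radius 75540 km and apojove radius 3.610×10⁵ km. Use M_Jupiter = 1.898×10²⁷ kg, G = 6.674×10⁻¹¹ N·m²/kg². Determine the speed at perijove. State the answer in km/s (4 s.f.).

v ≈ 52.66 km/s

μ = GM = 6.674×10⁻¹¹ × 1.898×10²⁷ = 1.267×10¹⁷ m³/s².
Semi-major axis a = (r_p + r_a)/2 = 2.1827×10⁵ km = 2.183×10⁸ m.
Vis-viva: v² = μ(2/r − 1/a) = 1.267×10¹⁷ × (2.648×10⁻⁸ − 4.581×10⁻⁹) = 2.773×10⁹ m²/s².
v = 52660 m/s = 52.66 km/s.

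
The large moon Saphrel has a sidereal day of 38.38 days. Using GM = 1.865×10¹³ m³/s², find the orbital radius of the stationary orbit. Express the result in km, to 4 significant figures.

T = 38.38 days = 3.316×10⁶ s.
A synchronous orbit has period T, so by Kepler's third law a = (μT²/4π²)^(1/3).
μT²/4π² = 1.865×10¹³ × (3.316×10⁶)² / 39.48 = 5.195×10²⁴ m³.
a = 1.732×10⁸ m = 1.7319×10⁵ km.

r_sync ≈ 1.732×10⁵ km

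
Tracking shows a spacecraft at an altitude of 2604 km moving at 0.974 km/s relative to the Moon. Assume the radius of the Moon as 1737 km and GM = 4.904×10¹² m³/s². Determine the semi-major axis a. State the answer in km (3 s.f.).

a ≈ 3740 km

r = 1737 + 2604 = 4341.0 km = 4.341×10⁶ m.
Vis-viva rearranged: 1/a = 2/r − v²/μ = 4.607×10⁻⁷ − 1.934×10⁻⁷ = 2.673×10⁻⁷ m⁻¹.
a = 3.741×10⁶ m = 3741.5 km.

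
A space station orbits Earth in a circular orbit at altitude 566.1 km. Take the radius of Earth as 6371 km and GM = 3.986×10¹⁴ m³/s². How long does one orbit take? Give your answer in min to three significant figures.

T ≈ 95.8 min

r = 6371 + 566.1 = 6937.1 km = 6.9371×10⁶ m.
Kepler's third law: T = 2π√(r³/μ) = 2π√((6.937×10⁶)³ / 3.986×10¹⁴).
r³/μ = 8.375×10⁵ s², so T = 2π × 9.152×10² = 5.750×10³ s.
Converting: 5.750×10³ s ÷ 60.00 = 95.84 min.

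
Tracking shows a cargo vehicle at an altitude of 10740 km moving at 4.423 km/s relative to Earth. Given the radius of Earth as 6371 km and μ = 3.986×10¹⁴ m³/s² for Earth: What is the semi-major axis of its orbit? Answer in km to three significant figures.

r = 6371 + 10740 = 17111 km = 1.711×10⁷ m.
Vis-viva rearranged: 1/a = 2/r − v²/μ = 1.169×10⁻⁷ − 4.908×10⁻⁸ = 6.780×10⁻⁸ m⁻¹.
a = 1.475×10⁷ m = 14748 km.

a ≈ 14700 km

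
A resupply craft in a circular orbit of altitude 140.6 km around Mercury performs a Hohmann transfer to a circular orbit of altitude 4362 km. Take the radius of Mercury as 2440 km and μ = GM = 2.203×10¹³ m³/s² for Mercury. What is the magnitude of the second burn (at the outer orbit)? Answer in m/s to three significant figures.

Δv ≈ 465 m/s

r₁ = 2440 + 140.6 = 2580.6 km = 2.5806×10⁶ m.
r₂ = 2440 + 4362 = 6802.0 km = 6.8020×10⁶ m.
Transfer ellipse a_t = (r₁ + r₂)/2 = 4.691×10⁶ m.
At r₁: circular v_c1 = √(μ/r₁) = 2922 m/s; transfer-periherm v_p = √[μ(2/r₁ − 1/a_t)] = 3518 m/s.
At r₂: circular v_c2 = √(μ/r₂) = 1800 m/s; transfer-apoherm v_a = √[μ(2/r₂ − 1/a_t)] = 1335 m/s.
Δv₂ = v_c2 − v_a = 464.9 m/s.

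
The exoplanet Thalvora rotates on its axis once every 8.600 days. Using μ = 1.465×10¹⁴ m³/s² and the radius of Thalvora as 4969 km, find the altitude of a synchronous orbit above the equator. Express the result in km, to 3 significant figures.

T = 8.600 days = 7.430×10⁵ s.
A synchronous orbit has period T, so by Kepler's third law a = (μT²/4π²)^(1/3).
μT²/4π² = 1.465×10¹⁴ × (7.430×10⁵)² / 39.48 = 2.049×10²⁴ m³.
a = 1.270×10⁸ m = 1.2701×10⁵ km.
Altitude h = a − R = 1.2701×10⁵ − 4969 = 1.2204×10⁵ km.

h_sync ≈ 1.22×10⁵ km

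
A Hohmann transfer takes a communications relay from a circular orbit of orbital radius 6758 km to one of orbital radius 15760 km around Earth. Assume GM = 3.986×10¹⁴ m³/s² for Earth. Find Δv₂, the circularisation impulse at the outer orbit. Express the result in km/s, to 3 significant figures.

Δv ≈ 1.13 km/s

r₁ = 6758 km = 6.758×10⁶ m.
r₂ = 15760 km = 1.576×10⁷ m.
Transfer ellipse a_t = (r₁ + r₂)/2 = 1.126×10⁷ m.
At r₁: circular v_c1 = √(μ/r₁) = 7680 m/s; transfer-perigee v_p = √[μ(2/r₁ − 1/a_t)] = 9086 m/s.
At r₂: circular v_c2 = √(μ/r₂) = 5029 m/s; transfer-apogee v_a = √[μ(2/r₂ − 1/a_t)] = 3896 m/s.
Δv₂ = v_c2 − v_a = 1133 m/s.
= 1.133 km/s.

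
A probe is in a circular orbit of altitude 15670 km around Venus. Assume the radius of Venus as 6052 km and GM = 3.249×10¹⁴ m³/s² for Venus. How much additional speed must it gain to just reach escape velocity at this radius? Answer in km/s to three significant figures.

r = 6052 + 15670 = 21722 km = 2.1722×10⁷ m.
Circular speed v_c = √(μ/r) = 3867 m/s.
Escape speed v_esc = √(2μ/r) = √2 × v_c = 5469 m/s.
Δv = v_esc − v_c = 1602 m/s = 1.602 km/s.

Δv ≈ 1.60 km/s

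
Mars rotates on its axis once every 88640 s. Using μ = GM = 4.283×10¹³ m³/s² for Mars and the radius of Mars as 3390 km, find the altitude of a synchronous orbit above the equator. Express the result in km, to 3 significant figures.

A synchronous orbit has period T, so by Kepler's third law a = (μT²/4π²)^(1/3).
μT²/4π² = 4.283×10¹³ × (8.864×10⁴)² / 39.48 = 8.524×10²¹ m³.
a = 2.043×10⁷ m = 20428 km.
Altitude h = a − R = 20428 − 3390 = 17038 km.

h_sync ≈ 17000 km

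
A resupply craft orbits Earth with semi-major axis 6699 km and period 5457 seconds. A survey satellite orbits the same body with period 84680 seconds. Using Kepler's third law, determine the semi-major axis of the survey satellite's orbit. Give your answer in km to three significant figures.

a₂ ≈ 41700 km

Kepler's third law: a³ ∝ T², so a₂ = a₁ (T₂/T₁)^(2/3).
T₂/T₁ = 15.52, (T₂/T₁)^(2/3) = 6.221.
a₂ = 6699 × 6.221 = 41680 km.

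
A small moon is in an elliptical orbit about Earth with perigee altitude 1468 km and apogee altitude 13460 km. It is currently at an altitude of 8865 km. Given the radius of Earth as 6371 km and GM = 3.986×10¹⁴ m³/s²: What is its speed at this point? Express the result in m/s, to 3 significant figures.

r_p = 6371 + 1468 = 7839.0 km = 7.8390×10⁶ m.
r_a = 6371 + 13460 = 19831 km = 1.9831×10⁷ m.
r = 6371 + 8865 = 15236 km = 1.524×10⁷ m.
Semi-major axis a = (r_p + r_a)/2 = 13835 km = 1.384×10⁷ m.
Vis-viva: v² = μ(2/r − 1/a) = 3.986×10¹⁴ × (1.313×10⁻⁷ − 7.228×10⁻⁸) = 2.351×10⁷ m²/s².
v = 4849 m/s.

v ≈ 4850 m/s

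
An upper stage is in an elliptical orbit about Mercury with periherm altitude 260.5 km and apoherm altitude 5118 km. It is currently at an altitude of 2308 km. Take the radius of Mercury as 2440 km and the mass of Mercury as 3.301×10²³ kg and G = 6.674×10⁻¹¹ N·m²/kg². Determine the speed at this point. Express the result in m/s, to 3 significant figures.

v ≈ 2230 m/s

μ = GM = 6.674×10⁻¹¹ × 3.301×10²³ = 2.203×10¹³ m³/s².
r_p = 2440 + 260.5 = 2700.5 km = 2.7005×10⁶ m.
r_a = 2440 + 5118 = 7558.0 km = 7.5580×10⁶ m.
r = 2440 + 2308 = 4748.0 km = 4.748×10⁶ m.
Semi-major axis a = (r_p + r_a)/2 = 5129.2 km = 5.129×10⁶ m.
Vis-viva: v² = μ(2/r − 1/a) = 2.203×10¹³ × (4.212×10⁻⁷ − 1.950×10⁻⁷) = 4.985×10⁶ m²/s².
v = 2233 m/s.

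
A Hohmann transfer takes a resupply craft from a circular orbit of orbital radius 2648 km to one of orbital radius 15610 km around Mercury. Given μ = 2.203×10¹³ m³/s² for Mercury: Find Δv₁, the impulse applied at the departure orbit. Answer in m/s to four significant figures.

Δv ≈ 887.4 m/s

r₁ = 2648 km = 2.648×10⁶ m.
r₂ = 15610 km = 1.561×10⁷ m.
Transfer ellipse a_t = (r₁ + r₂)/2 = 9.129×10⁶ m.
At r₁: circular v_c1 = √(μ/r₁) = 2884 m/s; transfer-periherm v_p = √[μ(2/r₁ − 1/a_t)] = 3772 m/s.
Δv₁ = v_p − v_c1 = 887.4 m/s.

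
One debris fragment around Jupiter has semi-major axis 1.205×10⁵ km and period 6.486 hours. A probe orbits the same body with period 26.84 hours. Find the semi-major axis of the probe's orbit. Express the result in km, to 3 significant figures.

a₂ ≈ 3.11×10⁵ km

Kepler's third law: a³ ∝ T², so a₂ = a₁ (T₂/T₁)^(2/3).
T₂/T₁ = 4.138, (T₂/T₁)^(2/3) = 2.578.
a₂ = 1.205×10⁵ × 2.578 = 3.106×10⁵ km.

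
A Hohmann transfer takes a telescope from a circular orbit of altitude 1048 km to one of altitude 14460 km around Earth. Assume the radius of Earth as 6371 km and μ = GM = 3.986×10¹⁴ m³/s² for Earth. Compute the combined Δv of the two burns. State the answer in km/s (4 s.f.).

Δv_total ≈ 2.776 km/s

r₁ = 6371 + 1048 = 7419.0 km = 7.4190×10⁶ m.
r₂ = 6371 + 14460 = 20831 km = 2.0831×10⁷ m.
Transfer ellipse a_t = (r₁ + r₂)/2 = 1.412×10⁷ m.
At r₁: circular v_c1 = √(μ/r₁) = 7330 m/s; transfer-perigee v_p = √[μ(2/r₁ − 1/a_t)] = 8901 m/s.
Δv₁ = v_p − v_c1 = 1572 m/s.
At r₂: circular v_c2 = √(μ/r₂) = 4374 m/s; transfer-apogee v_a = √[μ(2/r₂ − 1/a_t)] = 3170 m/s.
Δv₂ = v_c2 − v_a = 1204 m/s.
Total Δv = Δv₁ + Δv₂ = 2776 m/s = 2.776 km/s.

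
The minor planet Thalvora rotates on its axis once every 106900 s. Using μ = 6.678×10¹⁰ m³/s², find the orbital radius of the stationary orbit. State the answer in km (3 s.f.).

A synchronous orbit has period T, so by Kepler's third law a = (μT²/4π²)^(1/3).
μT²/4π² = 6.678×10¹⁰ × (1.069×10⁵)² / 39.48 = 1.933×10¹⁹ m³.
a = 2.684×10⁶ m = 2683.8 km.

r_sync ≈ 2680 km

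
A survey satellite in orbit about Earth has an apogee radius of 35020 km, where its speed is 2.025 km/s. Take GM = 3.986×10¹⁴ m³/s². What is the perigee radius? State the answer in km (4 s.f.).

perigee radius ≈ 7694 km

r_a = 3.502×10⁷ m.
Specific energy ε = v²/2 − μ/r = -9.332×10⁶ J/kg, so a = −μ/(2ε) = 2.136×10⁷ m.
The apsides satisfy r_p + r_a = 2a, so the perigee radius is 2a − r_a = 7.694×10⁶ m = 7694.4 km.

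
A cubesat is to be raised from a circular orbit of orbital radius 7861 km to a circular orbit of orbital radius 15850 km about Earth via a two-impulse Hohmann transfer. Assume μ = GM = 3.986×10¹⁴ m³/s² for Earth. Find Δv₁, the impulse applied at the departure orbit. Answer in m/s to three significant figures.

r₁ = 7861 km = 7.861×10⁶ m.
r₂ = 15850 km = 1.585×10⁷ m.
Transfer ellipse a_t = (r₁ + r₂)/2 = 1.186×10⁷ m.
At r₁: circular v_c1 = √(μ/r₁) = 7121 m/s; transfer-perigee v_p = √[μ(2/r₁ − 1/a_t)] = 8233 m/s.
Δv₁ = v_p − v_c1 = 1113 m/s.

Δv ≈ 1110 m/s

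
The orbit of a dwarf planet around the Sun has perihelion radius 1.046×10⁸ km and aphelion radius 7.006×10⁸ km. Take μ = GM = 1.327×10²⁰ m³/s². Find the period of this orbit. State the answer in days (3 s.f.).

Semi-major axis a = (r_p + r_a)/2 = (1.0460×10⁸ + 7.0060×10⁸)/2 = 4.0260×10⁸ km = 4.026×10¹¹ m.
By Kepler's third law T = 2π√(a³/μ) = 2π × 2.218×10⁷ = 1.393×10⁸ s.
= 1613 days.

T ≈ 1610 days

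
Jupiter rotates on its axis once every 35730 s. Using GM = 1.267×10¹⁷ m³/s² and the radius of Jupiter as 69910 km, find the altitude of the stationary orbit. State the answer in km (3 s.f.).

A synchronous orbit has period T, so by Kepler's third law a = (μT²/4π²)^(1/3).
μT²/4π² = 1.267×10¹⁷ × (3.573×10⁴)² / 39.48 = 4.097×10²⁴ m³.
a = 1.600×10⁸ m = 1.6002×10⁵ km.
Altitude h = a − R = 1.6002×10⁵ − 69910 = 90105 km.

h_sync ≈ 90100 km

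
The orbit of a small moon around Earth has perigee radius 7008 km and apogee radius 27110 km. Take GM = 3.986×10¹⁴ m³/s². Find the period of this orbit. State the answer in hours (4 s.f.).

T ≈ 6.159 hours

Semi-major axis a = (r_p + r_a)/2 = (7008.0 + 27110)/2 = 17059 km = 1.706×10⁷ m.
By Kepler's third law T = 2π√(a³/μ) = 2π × 3.529×10³ = 2.217×10⁴ s.
= 6.159 hours.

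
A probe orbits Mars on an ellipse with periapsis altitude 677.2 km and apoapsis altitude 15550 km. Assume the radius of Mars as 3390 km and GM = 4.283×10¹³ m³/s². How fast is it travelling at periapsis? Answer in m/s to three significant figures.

v ≈ 4160 m/s

r_p = 3390 + 677.2 = 4067.2 km = 4.0672×10⁶ m.
r_a = 3390 + 15550 = 18940 km = 1.8940×10⁷ m.
Semi-major axis a = (r_p + r_a)/2 = 11504 km = 1.150×10⁷ m.
Vis-viva: v² = μ(2/r − 1/a) = 4.283×10¹³ × (4.917×10⁻⁷ − 8.693×10⁻⁸) = 1.734×10⁷ m²/s².
v = 4164 m/s.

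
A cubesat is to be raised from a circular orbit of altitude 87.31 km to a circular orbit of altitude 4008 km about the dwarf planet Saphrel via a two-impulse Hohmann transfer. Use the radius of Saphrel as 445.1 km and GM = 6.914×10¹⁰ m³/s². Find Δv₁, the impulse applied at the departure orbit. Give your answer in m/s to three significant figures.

Δv ≈ 121 m/s

r₁ = 445.1 + 87.31 = 532.41 km = 5.3241×10⁵ m.
r₂ = 445.1 + 4008 = 4453.1 km = 4.4531×10⁶ m.
Transfer ellipse a_t = (r₁ + r₂)/2 = 2.493×10⁶ m.
At r₁: circular v_c1 = √(μ/r₁) = 360.4 m/s; transfer-periapsis v_p = √[μ(2/r₁ − 1/a_t)] = 481.7 m/s.
Δv₁ = v_p − v_c1 = 121.3 m/s.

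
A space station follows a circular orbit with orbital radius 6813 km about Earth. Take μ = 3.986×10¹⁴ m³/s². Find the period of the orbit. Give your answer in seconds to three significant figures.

r = 6813 km = 6.813×10⁶ m.
Kepler's third law: T = 2π√(r³/μ) = 2π√((6.813×10⁶)³ / 3.986×10¹⁴).
r³/μ = 7.934×10⁵ s², so T = 2π × 8.907×10² = 5.597×10³ s.

T ≈ 5600 seconds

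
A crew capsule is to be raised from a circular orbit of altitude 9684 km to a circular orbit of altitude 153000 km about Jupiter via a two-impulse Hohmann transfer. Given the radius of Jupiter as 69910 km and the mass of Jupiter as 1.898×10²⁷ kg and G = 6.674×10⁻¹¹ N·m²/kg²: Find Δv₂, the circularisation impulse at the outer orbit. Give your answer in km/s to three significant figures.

μ = GM = 6.674×10⁻¹¹ × 1.898×10²⁷ = 1.267×10¹⁷ m³/s².
r₁ = 69910 + 9684 = 79594 km = 7.9594×10⁷ m.
r₂ = 69910 + 153000 = 222910 km = 2.2291×10⁸ m.
Transfer ellipse a_t = (r₁ + r₂)/2 = 1.513×10⁸ m.
At r₁: circular v_c1 = √(μ/r₁) = 39890 m/s; transfer-perijove v_p = √[μ(2/r₁ − 1/a_t)] = 48430 m/s.
At r₂: circular v_c2 = √(μ/r₂) = 23840 m/s; transfer-apojove v_a = √[μ(2/r₂ − 1/a_t)] = 17290 m/s.
Δv₂ = v_c2 − v_a = 6546 m/s.
= 6.546 km/s.

Δv ≈ 6.55 km/s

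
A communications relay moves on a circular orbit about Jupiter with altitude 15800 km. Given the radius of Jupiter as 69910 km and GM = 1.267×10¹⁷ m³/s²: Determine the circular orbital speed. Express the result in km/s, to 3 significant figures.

v ≈ 38.4 km/s

r = 69910 + 15800 = 85710 km = 8.5710×10⁷ m.
For a circular orbit v = √(μ/r) = √(1.267×10¹⁷ / 8.571×10⁷) = √(1.478×10⁹) = 38450 m/s.
That is 38.45 km/s.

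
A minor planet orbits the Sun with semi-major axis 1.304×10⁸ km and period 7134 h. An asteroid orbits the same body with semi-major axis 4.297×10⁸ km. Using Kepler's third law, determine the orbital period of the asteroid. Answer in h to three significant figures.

T₂ ≈ 42700 h

Kepler's third law: T² ∝ a³, so T₂ = T₁ (a₂/a₁)^(3/2).
a₂/a₁ = 3.295, (a₂/a₁)^(3/2) = 5.982.
T₂ = 7134 × 5.982 = 42670 h.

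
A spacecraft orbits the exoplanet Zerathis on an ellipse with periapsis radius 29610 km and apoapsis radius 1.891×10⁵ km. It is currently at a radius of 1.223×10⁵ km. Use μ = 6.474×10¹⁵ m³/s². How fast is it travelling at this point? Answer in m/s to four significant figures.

Semi-major axis a = (r_p + r_a)/2 = 1.0936×10⁵ km = 1.094×10⁸ m.
Vis-viva: v² = μ(2/r − 1/a) = 6.474×10¹⁵ × (1.635×10⁻⁸ − 9.145×10⁻⁹) = 4.667×10⁷ m²/s².
v = 6831 m/s.

v ≈ 6831 m/s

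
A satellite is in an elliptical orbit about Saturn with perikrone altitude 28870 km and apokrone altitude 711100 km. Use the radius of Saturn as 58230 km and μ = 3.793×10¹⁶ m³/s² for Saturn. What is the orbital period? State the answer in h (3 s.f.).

T ≈ 79.4 h

r_p = 58230 + 28870 = 87100 km = 8.7100×10⁷ m.
r_a = 58230 + 711100 = 769330 km = 7.6933×10⁸ m.
Semi-major axis a = (r_p + r_a)/2 = (87100 + 7.6933×10⁵)/2 = 4.2822×10⁵ km = 4.282×10⁸ m.
By Kepler's third law T = 2π√(a³/μ) = 2π × 4.550×10⁴ = 2.859×10⁵ s.
= 79.41 h.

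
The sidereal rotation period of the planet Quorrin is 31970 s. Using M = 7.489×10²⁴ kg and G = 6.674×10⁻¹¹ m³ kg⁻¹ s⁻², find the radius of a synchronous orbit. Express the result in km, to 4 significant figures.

μ = GM = 6.674×10⁻¹¹ × 7.489×10²⁴ = 4.998×10¹⁴ m³/s².
A synchronous orbit has period T, so by Kepler's third law a = (μT²/4π²)^(1/3).
μT²/4π² = 4.998×10¹⁴ × (3.197×10⁴)² / 39.48 = 1.294×10²² m³.
a = 2.348×10⁷ m = 23477 km.

r_sync ≈ 23480 km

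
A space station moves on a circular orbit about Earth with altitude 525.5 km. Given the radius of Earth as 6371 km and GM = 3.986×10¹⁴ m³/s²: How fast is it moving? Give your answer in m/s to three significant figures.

v ≈ 7600 m/s

r = 6371 + 525.5 = 6896.5 km = 6.8965×10⁶ m.
For a circular orbit v = √(μ/r) = √(3.986×10¹⁴ / 6.896×10⁶) = √(5.780×10⁷) = 7602 m/s.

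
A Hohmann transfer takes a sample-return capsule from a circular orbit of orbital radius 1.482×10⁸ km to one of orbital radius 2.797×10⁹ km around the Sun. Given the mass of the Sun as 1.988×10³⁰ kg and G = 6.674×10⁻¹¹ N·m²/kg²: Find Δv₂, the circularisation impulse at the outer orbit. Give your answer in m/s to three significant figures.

Δv ≈ 4700 m/s

μ = GM = 6.674×10⁻¹¹ × 1.988×10³⁰ = 1.327×10²⁰ m³/s².
r₁ = 1.482×10⁸ km = 1.482×10¹¹ m.
r₂ = 2.797×10⁹ km = 2.797×10¹² m.
Transfer ellipse a_t = (r₁ + r₂)/2 = 1.473×10¹² m.
At r₁: circular v_c1 = √(μ/r₁) = 29920 m/s; transfer-perihelion v_p = √[μ(2/r₁ − 1/a_t)] = 41240 m/s.
At r₂: circular v_c2 = √(μ/r₂) = 6887 m/s; transfer-aphelion v_a = √[μ(2/r₂ − 1/a_t)] = 2185 m/s.
Δv₂ = v_c2 − v_a = 4702 m/s.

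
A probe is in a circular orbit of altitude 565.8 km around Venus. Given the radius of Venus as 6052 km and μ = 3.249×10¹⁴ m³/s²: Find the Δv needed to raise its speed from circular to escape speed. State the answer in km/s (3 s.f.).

Δv ≈ 2.90 km/s

r = 6052 + 565.8 = 6617.8 km = 6.6178×10⁶ m.
Circular speed v_c = √(μ/r) = 7007 m/s.
Escape speed v_esc = √(2μ/r) = √2 × v_c = 9909 m/s.
Δv = v_esc − v_c = 2902 m/s = 2.902 km/s.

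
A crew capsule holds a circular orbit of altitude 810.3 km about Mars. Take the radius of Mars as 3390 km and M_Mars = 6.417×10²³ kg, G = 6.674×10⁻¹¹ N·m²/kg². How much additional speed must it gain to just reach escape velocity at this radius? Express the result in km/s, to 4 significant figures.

Δv ≈ 1.323 km/s

μ = GM = 6.674×10⁻¹¹ × 6.417×10²³ = 4.283×10¹³ m³/s².
r = 3390 + 810.3 = 4200.3 km = 4.2003×10⁶ m.
Circular speed v_c = √(μ/r) = 3193 m/s.
Escape speed v_esc = √(2μ/r) = √2 × v_c = 4516 m/s.
Δv = v_esc − v_c = 1323 m/s = 1.323 km/s.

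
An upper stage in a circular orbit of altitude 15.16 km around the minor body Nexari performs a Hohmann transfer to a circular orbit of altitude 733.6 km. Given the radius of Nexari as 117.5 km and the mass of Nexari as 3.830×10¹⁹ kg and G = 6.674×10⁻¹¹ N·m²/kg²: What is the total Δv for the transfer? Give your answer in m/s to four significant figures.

μ = GM = 6.674×10⁻¹¹ × 3.830×10¹⁹ = 2.556×10⁹ m³/s².
r₁ = 117.5 + 15.16 = 132.66 km = 1.3266×10⁵ m.
r₂ = 117.5 + 733.6 = 851.10 km = 8.5110×10⁵ m.
Transfer ellipse a_t = (r₁ + r₂)/2 = 4.919×10⁵ m.
At r₁: circular v_c1 = √(μ/r₁) = 138.8 m/s; transfer-periapsis v_p = √[μ(2/r₁ − 1/a_t)] = 182.6 m/s.
Δv₁ = v_p − v_c1 = 43.78 m/s.
At r₂: circular v_c2 = √(μ/r₂) = 54.80 m/s; transfer-apoapsis v_a = √[μ(2/r₂ − 1/a_t)] = 28.46 m/s.
Δv₂ = v_c2 − v_a = 26.34 m/s.
Total Δv = Δv₁ + Δv₂ = 70.12 m/s.

Δv_total ≈ 70.12 m/s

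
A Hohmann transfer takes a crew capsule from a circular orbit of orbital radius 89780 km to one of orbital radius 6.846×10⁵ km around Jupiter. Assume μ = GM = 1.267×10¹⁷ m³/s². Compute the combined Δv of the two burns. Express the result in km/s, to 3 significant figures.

Δv_total ≈ 19.4 km/s

r₁ = 89780 km = 8.978×10⁷ m.
r₂ = 6.846×10⁵ km = 6.846×10⁸ m.
Transfer ellipse a_t = (r₁ + r₂)/2 = 3.872×10⁸ m.
At r₁: circular v_c1 = √(μ/r₁) = 37570 m/s; transfer-perijove v_p = √[μ(2/r₁ − 1/a_t)] = 49950 m/s.
Δv₁ = v_p − v_c1 = 12390 m/s.
At r₂: circular v_c2 = √(μ/r₂) = 13600 m/s; transfer-apojove v_a = √[μ(2/r₂ − 1/a_t)] = 6551 m/s.
Δv₂ = v_c2 − v_a = 7053 m/s.
Total Δv = Δv₁ + Δv₂ = 19440 m/s = 19.44 km/s.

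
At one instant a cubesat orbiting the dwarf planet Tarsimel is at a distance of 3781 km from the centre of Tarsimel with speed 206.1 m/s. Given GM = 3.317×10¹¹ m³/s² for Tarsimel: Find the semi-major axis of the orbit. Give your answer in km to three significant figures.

a ≈ 2490 km

r = 3.781×10⁶ m.
Specific orbital energy ε = v²/2 − μ/r = (206.1)²/2 − 3.317×10¹¹/3.781×10⁶ = -6.649×10⁴ J/kg.
Since ε = −μ/(2a), a = −μ/(2ε) = 2.494×10⁶ m = 2494.4 km.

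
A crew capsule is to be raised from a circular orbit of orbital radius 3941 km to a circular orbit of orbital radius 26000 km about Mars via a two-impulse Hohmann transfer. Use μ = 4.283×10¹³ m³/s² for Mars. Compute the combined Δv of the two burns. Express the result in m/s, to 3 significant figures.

Δv_total ≈ 1670 m/s

r₁ = 3941 km = 3.941×10⁶ m.
r₂ = 26000 km = 2.600×10⁷ m.
Transfer ellipse a_t = (r₁ + r₂)/2 = 1.497×10⁷ m.
At r₁: circular v_c1 = √(μ/r₁) = 3297 m/s; transfer-periapsis v_p = √[μ(2/r₁ − 1/a_t)] = 4344 m/s.
Δv₁ = v_p − v_c1 = 1048 m/s.
At r₂: circular v_c2 = √(μ/r₂) = 1283 m/s; transfer-apoapsis v_a = √[μ(2/r₂ − 1/a_t)] = 658.5 m/s.
Δv₂ = v_c2 − v_a = 624.9 m/s.
Total Δv = Δv₁ + Δv₂ = 1673 m/s.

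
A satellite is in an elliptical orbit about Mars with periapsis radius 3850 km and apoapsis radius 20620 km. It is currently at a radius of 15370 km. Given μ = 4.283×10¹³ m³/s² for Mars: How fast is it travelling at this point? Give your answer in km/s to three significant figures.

v ≈ 1.44 km/s

Semi-major axis a = (r_p + r_a)/2 = 12235 km = 1.224×10⁷ m.
Vis-viva: v² = μ(2/r − 1/a) = 4.283×10¹³ × (1.301×10⁻⁷ − 8.173×10⁻⁸) = 2.073×10⁶ m²/s².
v = 1440 m/s = 1.440 km/s.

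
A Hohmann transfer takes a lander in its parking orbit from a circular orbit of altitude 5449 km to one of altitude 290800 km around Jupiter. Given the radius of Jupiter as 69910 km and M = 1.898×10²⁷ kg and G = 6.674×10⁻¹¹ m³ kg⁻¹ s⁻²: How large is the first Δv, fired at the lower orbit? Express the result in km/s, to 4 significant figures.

Δv ≈ 11.73 km/s

μ = GM = 6.674×10⁻¹¹ × 1.898×10²⁷ = 1.267×10¹⁷ m³/s².
r₁ = 69910 + 5449 = 75359 km = 7.5359×10⁷ m.
r₂ = 69910 + 290800 = 360710 km = 3.6071×10⁸ m.
Transfer ellipse a_t = (r₁ + r₂)/2 = 2.180×10⁸ m.
At r₁: circular v_c1 = √(μ/r₁) = 41000 m/s; transfer-perijove v_p = √[μ(2/r₁ − 1/a_t)] = 52730 m/s.
Δv₁ = v_p − v_c1 = 11730 m/s.
= 11.73 km/s.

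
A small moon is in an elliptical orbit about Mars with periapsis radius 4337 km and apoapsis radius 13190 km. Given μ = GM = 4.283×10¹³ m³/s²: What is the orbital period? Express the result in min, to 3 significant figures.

Semi-major axis a = (r_p + r_a)/2 = (4337.0 + 13190)/2 = 8763.5 km = 8.764×10⁶ m.
By Kepler's third law T = 2π√(a³/μ) = 2π × 3.964×10³ = 2.491×10⁴ s.
= 415.1 min.

T ≈ 415 min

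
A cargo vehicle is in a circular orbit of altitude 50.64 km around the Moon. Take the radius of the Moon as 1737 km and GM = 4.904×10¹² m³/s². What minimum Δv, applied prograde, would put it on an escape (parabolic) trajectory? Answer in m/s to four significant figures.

r = 1737 + 50.64 = 1787.6 km = 1.7876×10⁶ m.
Circular speed v_c = √(μ/r) = 1656 m/s.
Escape speed v_esc = √(2μ/r) = √2 × v_c = 2342 m/s.
Δv = v_esc − v_c = 686.1 m/s.

Δv ≈ 686.1 m/s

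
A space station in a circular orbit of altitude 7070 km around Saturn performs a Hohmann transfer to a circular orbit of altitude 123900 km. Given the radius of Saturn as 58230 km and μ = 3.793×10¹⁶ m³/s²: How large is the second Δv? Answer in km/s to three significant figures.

Δv ≈ 3.95 km/s

r₁ = 58230 + 7070 = 65300 km = 6.5300×10⁷ m.
r₂ = 58230 + 123900 = 182130 km = 1.8213×10⁸ m.
Transfer ellipse a_t = (r₁ + r₂)/2 = 1.237×10⁸ m.
At r₁: circular v_c1 = √(μ/r₁) = 24100 m/s; transfer-perikrone v_p = √[μ(2/r₁ − 1/a_t)] = 29240 m/s.
At r₂: circular v_c2 = √(μ/r₂) = 14430 m/s; transfer-apokrone v_a = √[μ(2/r₂ − 1/a_t)] = 10480 m/s.
Δv₂ = v_c2 − v_a = 3947 m/s.
= 3.947 km/s.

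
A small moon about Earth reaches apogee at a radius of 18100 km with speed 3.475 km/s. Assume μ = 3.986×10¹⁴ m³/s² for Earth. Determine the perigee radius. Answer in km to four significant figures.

perigee radius ≈ 6837 km

r_a = 1.810×10⁷ m.
Specific energy ε = v²/2 − μ/r = -1.598×10⁷ J/kg, so a = −μ/(2ε) = 1.247×10⁷ m.
The apsides satisfy r_p + r_a = 2a, so the perigee radius is 2a − r_a = 6.837×10⁶ m = 6837.0 km.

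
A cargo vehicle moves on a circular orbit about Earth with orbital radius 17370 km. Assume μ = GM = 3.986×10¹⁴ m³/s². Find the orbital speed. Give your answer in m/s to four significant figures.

r = 17370 km = 1.737×10⁷ m.
For a circular orbit v = √(μ/r) = √(3.986×10¹⁴ / 1.737×10⁷) = √(2.295×10⁷) = 4790 m/s.

v ≈ 4790 m/s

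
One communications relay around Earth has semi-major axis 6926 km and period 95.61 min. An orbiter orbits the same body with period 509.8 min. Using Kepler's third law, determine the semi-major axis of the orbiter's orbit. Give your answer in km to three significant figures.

a₂ ≈ 21100 km

Kepler's third law: a³ ∝ T², so a₂ = a₁ (T₂/T₁)^(2/3).
T₂/T₁ = 5.332, (T₂/T₁)^(2/3) = 3.052.
a₂ = 6926 × 3.052 = 21140 km.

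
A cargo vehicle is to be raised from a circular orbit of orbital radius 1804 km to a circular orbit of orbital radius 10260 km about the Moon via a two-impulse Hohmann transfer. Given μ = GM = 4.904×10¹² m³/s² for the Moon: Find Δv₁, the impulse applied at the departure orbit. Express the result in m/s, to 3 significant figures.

Δv ≈ 502 m/s

r₁ = 1804 km = 1.804×10⁶ m.
r₂ = 10260 km = 1.026×10⁷ m.
Transfer ellipse a_t = (r₁ + r₂)/2 = 6.032×10⁶ m.
At r₁: circular v_c1 = √(μ/r₁) = 1649 m/s; transfer-perilune v_p = √[μ(2/r₁ − 1/a_t)] = 2150 m/s.
Δv₁ = v_p − v_c1 = 501.5 m/s.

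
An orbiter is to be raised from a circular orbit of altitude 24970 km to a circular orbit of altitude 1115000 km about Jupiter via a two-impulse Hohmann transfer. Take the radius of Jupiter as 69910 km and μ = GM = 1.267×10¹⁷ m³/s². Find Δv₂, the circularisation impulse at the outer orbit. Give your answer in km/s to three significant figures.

Δv ≈ 6.36 km/s

r₁ = 69910 + 24970 = 94880 km = 9.4880×10⁷ m.
r₂ = 69910 + 1115000 = 1184900 km = 1.1849×10⁹ m.
Transfer ellipse a_t = (r₁ + r₂)/2 = 6.399×10⁸ m.
At r₁: circular v_c1 = √(μ/r₁) = 36540 m/s; transfer-perijove v_p = √[μ(2/r₁ − 1/a_t)] = 49730 m/s.
At r₂: circular v_c2 = √(μ/r₂) = 10340 m/s; transfer-apojove v_a = √[μ(2/r₂ − 1/a_t)] = 3982 m/s.
Δv₂ = v_c2 − v_a = 6359 m/s.
= 6.359 km/s.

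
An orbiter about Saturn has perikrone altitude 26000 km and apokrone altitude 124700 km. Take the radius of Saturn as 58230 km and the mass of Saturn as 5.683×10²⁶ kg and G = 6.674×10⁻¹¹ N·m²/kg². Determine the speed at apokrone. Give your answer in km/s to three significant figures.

μ = GM = 6.674×10⁻¹¹ × 5.683×10²⁶ = 3.793×10¹⁶ m³/s².
r_p = 58230 + 26000 = 84230 km = 8.4230×10⁷ m.
r_a = 58230 + 124700 = 182930 km = 1.8293×10⁸ m.
Semi-major axis a = (r_p + r_a)/2 = 1.3358×10⁵ km = 1.336×10⁸ m.
Vis-viva: v² = μ(2/r − 1/a) = 3.793×10¹⁶ × (1.093×10⁻⁸ − 7.486×10⁻⁹) = 1.307×10⁸ m²/s².
v = 11430 m/s = 11.43 km/s.

v ≈ 11.4 km/s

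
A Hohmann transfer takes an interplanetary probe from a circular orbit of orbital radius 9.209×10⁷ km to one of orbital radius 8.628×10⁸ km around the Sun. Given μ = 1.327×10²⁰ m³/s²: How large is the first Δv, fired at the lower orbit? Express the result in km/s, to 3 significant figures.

r₁ = 9.209×10⁷ km = 9.209×10¹⁰ m.
r₂ = 8.628×10⁸ km = 8.628×10¹¹ m.
Transfer ellipse a_t = (r₁ + r₂)/2 = 4.774×10¹¹ m.
At r₁: circular v_c1 = √(μ/r₁) = 37960 m/s; transfer-perihelion v_p = √[μ(2/r₁ − 1/a_t)] = 51030 m/s.
Δv₁ = v_p − v_c1 = 13070 m/s.
= 13.07 km/s.

Δv ≈ 13.1 km/s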